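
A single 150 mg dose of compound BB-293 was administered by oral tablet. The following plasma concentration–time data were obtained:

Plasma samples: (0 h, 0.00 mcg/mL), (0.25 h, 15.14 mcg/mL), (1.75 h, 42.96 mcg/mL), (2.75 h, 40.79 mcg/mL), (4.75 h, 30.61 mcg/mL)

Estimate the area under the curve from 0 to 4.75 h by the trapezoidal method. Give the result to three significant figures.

AUC = 159 mcg/mL·h

Trapezoidal AUC_0→4.75:
  [0→0.25]: (0.00+15.14)/2 × 0.25 = 1.8925
  [0.25→1.75]: (15.14+42.96)/2 × 1.5 = 43.575
  [1.75→2.75]: (42.96+40.79)/2 × 1 = 41.875
  [2.75→4.75]: (40.79+30.61)/2 × 2 = 71.4
  Sum = 158.7425 mcg/mL·h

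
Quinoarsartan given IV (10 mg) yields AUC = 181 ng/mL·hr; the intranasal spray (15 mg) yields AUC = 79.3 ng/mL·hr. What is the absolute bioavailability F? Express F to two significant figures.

F = (AUC_ev / D_ev) / (AUC_iv / D_iv)
  = (79.3/15) / (181/10)
  = 5.28667 / 18.1 = 0.2921

F = 0.29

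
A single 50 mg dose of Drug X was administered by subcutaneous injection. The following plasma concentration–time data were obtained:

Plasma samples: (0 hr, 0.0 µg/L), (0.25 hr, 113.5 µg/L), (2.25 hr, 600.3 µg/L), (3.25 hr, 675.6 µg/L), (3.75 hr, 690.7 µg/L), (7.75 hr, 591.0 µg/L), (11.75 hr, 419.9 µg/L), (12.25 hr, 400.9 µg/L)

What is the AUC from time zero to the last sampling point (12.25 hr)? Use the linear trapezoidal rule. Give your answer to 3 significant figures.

AUC = 6500 µg/L·hr

Trapezoidal AUC_0→12.25:
  [0→0.25]: (0.0+113.5)/2 × 0.25 = 14.1875
  [0.25→2.25]: (113.5+600.3)/2 × 2 = 713.8
  [2.25→3.25]: (600.3+675.6)/2 × 1 = 637.95
  [3.25→3.75]: (675.6+690.7)/2 × 0.5 = 341.575
  [3.75→7.75]: (690.7+591.0)/2 × 4 = 2563.4
  [7.75→11.75]: (591.0+419.9)/2 × 4 = 2021.8
  [11.75→12.25]: (419.9+400.9)/2 × 0.5 = 205.2
  Sum = 6497.9125 µg/L·hr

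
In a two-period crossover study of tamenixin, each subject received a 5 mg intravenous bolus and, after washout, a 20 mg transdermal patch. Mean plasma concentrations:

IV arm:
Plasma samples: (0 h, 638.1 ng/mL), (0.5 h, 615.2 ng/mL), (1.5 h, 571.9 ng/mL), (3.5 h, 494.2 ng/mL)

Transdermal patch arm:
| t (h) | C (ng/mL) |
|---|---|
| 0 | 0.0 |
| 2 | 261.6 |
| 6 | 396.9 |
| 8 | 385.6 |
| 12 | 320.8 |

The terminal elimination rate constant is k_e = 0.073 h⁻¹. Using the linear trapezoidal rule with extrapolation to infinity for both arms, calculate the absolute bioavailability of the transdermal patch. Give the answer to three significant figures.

F = 0.234

Trapezoidal AUC_0→3.5 (IV):
  [0→0.5]: (638.1+615.2)/2 × 0.5 = 313.325
  [0.5→1.5]: (615.2+571.9)/2 × 1 = 593.55
  [1.5→3.5]: (571.9+494.2)/2 × 2 = 1066.1
  Sum = 1972.975 ng/mL·h
IV tail: 494.2/0.073 = 6769.863; AUC_iv,0→∞ = 1972.975 + 6769.863 = 8742.838 ng/mL·h
Trapezoidal AUC_0→12 (transdermal patch):
  [0→2]: (0.0+261.6)/2 × 2 = 261.6
  [2→6]: (261.6+396.9)/2 × 4 = 1317.0
  [6→8]: (396.9+385.6)/2 × 2 = 782.5
  [8→12]: (385.6+320.8)/2 × 4 = 1412.8
  Sum = 3773.9 ng/mL·h
transdermal patch tail: 320.8/0.073 = 4394.521; AUC_ev,0→∞ = 3773.9 + 4394.521 = 8168.421 ng/mL·h
F = (AUC_ev/D_ev)/(AUC_iv/D_iv) = (8168.421/20)/(8742.838/5) = 408.42105/1748.5676 = 0.2336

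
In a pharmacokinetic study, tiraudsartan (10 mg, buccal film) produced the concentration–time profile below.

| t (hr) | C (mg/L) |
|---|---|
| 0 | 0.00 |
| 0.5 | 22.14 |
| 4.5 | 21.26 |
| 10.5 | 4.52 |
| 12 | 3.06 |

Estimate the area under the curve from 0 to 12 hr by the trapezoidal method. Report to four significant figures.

AUC = 175.4 mg/L·hr

Trapezoidal AUC_0→12:
  [0→0.5]: (0.00+22.14)/2 × 0.5 = 5.535
  [0.5→4.5]: (22.14+21.26)/2 × 4 = 86.8
  [4.5→10.5]: (21.26+4.52)/2 × 6 = 77.34
  [10.5→12]: (4.52+3.06)/2 × 1.5 = 5.685
  Sum = 175.36 mg/L·hr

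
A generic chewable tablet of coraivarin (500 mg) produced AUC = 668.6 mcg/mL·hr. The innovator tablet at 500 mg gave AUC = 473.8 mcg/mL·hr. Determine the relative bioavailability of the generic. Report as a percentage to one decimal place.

F_rel = (AUC_test/D_test) / (AUC_ref/D_ref)
      = (668.6/500) / (473.8/500)
      = 1.3372 / 0.9476 = 1.4111 = 141.11%

F_rel = 141.1%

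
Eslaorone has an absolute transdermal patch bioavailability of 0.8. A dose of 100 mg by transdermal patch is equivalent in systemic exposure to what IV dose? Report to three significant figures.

D_iv = 80.0 mg

Systemic exposure from an extravascular dose = F × D_ev, so the equivalent IV dose is F × D_ev.
D_iv = F × D_ev = 0.8 × 100 = 80 mg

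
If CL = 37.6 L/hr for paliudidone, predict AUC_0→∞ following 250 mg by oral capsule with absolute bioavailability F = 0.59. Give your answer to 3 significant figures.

AUC_0→∞ = F × Dose / CL
        = 0.59 × 250 / 37.6 = 3.92287 mg/L·hr

AUC = 3.92 mg/L·hr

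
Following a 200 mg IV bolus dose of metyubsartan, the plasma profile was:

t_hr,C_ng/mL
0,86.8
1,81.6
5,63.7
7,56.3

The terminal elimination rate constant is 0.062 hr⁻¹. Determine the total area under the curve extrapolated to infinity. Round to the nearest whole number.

AUC = 1403 ng/mL·hr

Trapezoidal AUC_0→7:
  [0→1]: (86.8+81.6)/2 × 1 = 84.2
  [1→5]: (81.6+63.7)/2 × 4 = 290.6
  [5→7]: (63.7+56.3)/2 × 2 = 120.0
  Sum = 494.8 ng/mL·hr
Extrapolated tail: C_last / k_e = 56.3 / 0.062 = 908.065
AUC_0→∞ = 494.8 + 908.065 = 1402.865 ng/mL·hr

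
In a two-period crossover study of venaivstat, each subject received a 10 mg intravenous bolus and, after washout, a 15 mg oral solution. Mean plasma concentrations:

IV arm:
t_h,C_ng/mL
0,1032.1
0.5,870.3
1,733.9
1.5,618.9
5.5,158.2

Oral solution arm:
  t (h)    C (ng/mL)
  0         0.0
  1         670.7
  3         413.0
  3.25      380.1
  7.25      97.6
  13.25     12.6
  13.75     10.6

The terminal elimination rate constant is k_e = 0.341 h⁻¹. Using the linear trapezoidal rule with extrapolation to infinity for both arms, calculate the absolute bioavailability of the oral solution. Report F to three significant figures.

F = 0.586

Trapezoidal AUC_0→5.5 (IV):
  [0→0.5]: (1032.1+870.3)/2 × 0.5 = 475.6
  [0.5→1]: (870.3+733.9)/2 × 0.5 = 401.05
  [1→1.5]: (733.9+618.9)/2 × 0.5 = 338.2
  [1.5→5.5]: (618.9+158.2)/2 × 4 = 1554.2
  Sum = 2769.05 ng/mL·h
IV tail: 158.2/0.341 = 463.930; AUC_iv,0→∞ = 2769.05 + 463.930 = 3232.98 ng/mL·h
Trapezoidal AUC_0→13.75 (oral solution):
  [0→1]: (0.0+670.7)/2 × 1 = 335.35
  [1→3]: (670.7+413.0)/2 × 2 = 1083.7
  [3→3.25]: (413.0+380.1)/2 × 0.25 = 99.1375
  [3.25→7.25]: (380.1+97.6)/2 × 4 = 955.4
  [7.25→13.25]: (97.6+12.6)/2 × 6 = 330.6
  [13.25→13.75]: (12.6+10.6)/2 × 0.5 = 5.8
  Sum = 2809.9875 ng/mL·h
oral solution tail: 10.6/0.341 = 31.085; AUC_ev,0→∞ = 2809.9875 + 31.085 = 2841.0725 ng/mL·h
F = (AUC_ev/D_ev)/(AUC_iv/D_iv) = (2841.0725/15)/(3232.98/10) = 189.405/323.298 = 0.5859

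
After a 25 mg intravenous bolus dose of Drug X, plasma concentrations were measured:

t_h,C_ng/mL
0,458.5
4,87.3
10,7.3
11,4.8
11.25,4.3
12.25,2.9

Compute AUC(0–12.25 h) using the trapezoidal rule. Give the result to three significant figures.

AUC = 1390 ng/mL·h

Trapezoidal AUC_0→12.25:
  [0→4]: (458.5+87.3)/2 × 4 = 1091.6
  [4→10]: (87.3+7.3)/2 × 6 = 283.8
  [10→11]: (7.3+4.8)/2 × 1 = 6.05
  [11→11.25]: (4.8+4.3)/2 × 0.25 = 1.1375
  [11.25→12.25]: (4.3+2.9)/2 × 1 = 3.6
  Sum = 1386.1875 ng/mL·h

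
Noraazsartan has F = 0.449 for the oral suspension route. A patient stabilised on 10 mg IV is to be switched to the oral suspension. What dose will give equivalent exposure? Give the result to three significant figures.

D_oral = 22.3 mg

For equal systemic exposure: F × D_ev = D_iv
D_ev = D_iv / F = 10 / 0.449 = 22.2717 mg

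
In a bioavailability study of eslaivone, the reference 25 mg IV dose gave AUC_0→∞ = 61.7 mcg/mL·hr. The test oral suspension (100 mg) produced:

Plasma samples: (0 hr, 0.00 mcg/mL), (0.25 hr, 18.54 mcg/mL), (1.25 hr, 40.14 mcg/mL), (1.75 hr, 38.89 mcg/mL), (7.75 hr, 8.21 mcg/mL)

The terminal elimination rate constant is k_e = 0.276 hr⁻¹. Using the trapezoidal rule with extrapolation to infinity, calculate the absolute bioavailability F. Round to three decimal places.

F = 0.901

Trapezoidal AUC_0→7.75 (oral suspension):
  [0→0.25]: (0.00+18.54)/2 × 0.25 = 2.3175
  [0.25→1.25]: (18.54+40.14)/2 × 1 = 29.34
  [1.25→1.75]: (40.14+38.89)/2 × 0.5 = 19.7575
  [1.75→7.75]: (38.89+8.21)/2 × 6 = 141.3
  Sum = 192.715 mcg/mL·hr
Tail: C_last/k_e = 8.21/0.276 = 29.746
AUC_0→∞ (oral suspension) = 192.715 + 29.746 = 222.461 mcg/mL·hr
F = (AUC_ev/D_ev)/(AUC_iv/D_iv) = (222.461/100)/(61.7/25) = 2.22461/2.468 = 0.9014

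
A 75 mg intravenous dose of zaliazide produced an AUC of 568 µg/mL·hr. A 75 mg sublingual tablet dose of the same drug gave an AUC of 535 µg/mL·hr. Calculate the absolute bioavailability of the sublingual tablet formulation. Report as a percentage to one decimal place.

F = 94.2%

F = (AUC_ev / D_ev) / (AUC_iv / D_iv)
  = (535/75) / (568/75)
  = 7.13333 / 7.57333 = 0.9419
  = 94.19%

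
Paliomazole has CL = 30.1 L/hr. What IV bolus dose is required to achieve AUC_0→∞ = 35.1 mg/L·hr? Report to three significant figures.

Dose = 1060 mg

Dose_iv = CL × AUC_0→∞
     = 30.1 × 35.1 = 1056.51 mg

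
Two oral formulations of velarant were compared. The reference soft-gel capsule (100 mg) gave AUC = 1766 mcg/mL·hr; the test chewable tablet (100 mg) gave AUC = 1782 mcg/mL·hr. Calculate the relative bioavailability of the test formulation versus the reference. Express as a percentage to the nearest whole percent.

F_rel = (AUC_test/D_test) / (AUC_ref/D_ref)
      = (1782/100) / (1766/100)
      = 17.82 / 17.66 = 1.0091 = 100.91%

F_rel = 101%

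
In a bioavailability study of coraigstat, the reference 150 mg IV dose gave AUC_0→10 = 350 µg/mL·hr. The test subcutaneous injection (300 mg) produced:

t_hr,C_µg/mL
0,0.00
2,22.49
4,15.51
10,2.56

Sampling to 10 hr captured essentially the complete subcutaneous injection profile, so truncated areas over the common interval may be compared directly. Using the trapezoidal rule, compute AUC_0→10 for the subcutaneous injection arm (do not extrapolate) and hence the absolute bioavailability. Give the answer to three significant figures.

Trapezoidal AUC_0→10 (subcutaneous injection):
  [0→2]: (0.00+22.49)/2 × 2 = 22.49
  [2→4]: (22.49+15.51)/2 × 2 = 38.0
  [4→10]: (15.51+2.56)/2 × 6 = 54.21
  Sum = 114.7 µg/mL·hr
F = (AUC_ev/D_ev)/(AUC_iv/D_iv) = (114.7/300)/(350/150) = 0.382333/2.33333 = 0.1639

F = 0.164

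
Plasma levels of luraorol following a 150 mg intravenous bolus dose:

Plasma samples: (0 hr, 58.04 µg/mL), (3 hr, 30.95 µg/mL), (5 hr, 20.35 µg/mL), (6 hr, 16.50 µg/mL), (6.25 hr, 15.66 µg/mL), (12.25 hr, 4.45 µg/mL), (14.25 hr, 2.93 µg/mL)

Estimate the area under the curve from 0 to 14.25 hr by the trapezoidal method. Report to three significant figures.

Trapezoidal AUC_0→14.25:
  [0→3]: (58.04+30.95)/2 × 3 = 133.485
  [3→5]: (30.95+20.35)/2 × 2 = 51.3
  [5→6]: (20.35+16.50)/2 × 1 = 18.425
  [6→6.25]: (16.50+15.66)/2 × 0.25 = 4.02
  [6.25→12.25]: (15.66+4.45)/2 × 6 = 60.33
  [12.25→14.25]: (4.45+2.93)/2 × 2 = 7.38
  Sum = 274.94 µg/mL·hr

AUC = 275 µg/mL·hr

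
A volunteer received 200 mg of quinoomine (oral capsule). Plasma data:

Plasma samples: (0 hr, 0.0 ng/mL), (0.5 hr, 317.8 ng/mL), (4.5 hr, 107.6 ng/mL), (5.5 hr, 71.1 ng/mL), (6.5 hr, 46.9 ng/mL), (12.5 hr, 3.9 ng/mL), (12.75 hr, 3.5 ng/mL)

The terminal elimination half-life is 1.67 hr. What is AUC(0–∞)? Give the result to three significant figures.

Trapezoidal AUC_0→12.75:
  [0→0.5]: (0.0+317.8)/2 × 0.5 = 79.45
  [0.5→4.5]: (317.8+107.6)/2 × 4 = 850.8
  [4.5→5.5]: (107.6+71.1)/2 × 1 = 89.35
  [5.5→6.5]: (71.1+46.9)/2 × 1 = 59.0
  [6.5→12.5]: (46.9+3.9)/2 × 6 = 152.4
  [12.5→12.75]: (3.9+3.5)/2 × 0.25 = 0.925
  Sum = 1231.925 ng/mL·hr
k_e = ln2 / t½ = 0.693147 / 1.67 = 0.4151 hr^-1
Extrapolated tail: C_last / k_e = 3.5 / 0.4151 = 8.432
AUC_0→∞ = 1231.925 + 8.432 = 1240.357 ng/mL·hr

AUC = 1240 ng/mL·hr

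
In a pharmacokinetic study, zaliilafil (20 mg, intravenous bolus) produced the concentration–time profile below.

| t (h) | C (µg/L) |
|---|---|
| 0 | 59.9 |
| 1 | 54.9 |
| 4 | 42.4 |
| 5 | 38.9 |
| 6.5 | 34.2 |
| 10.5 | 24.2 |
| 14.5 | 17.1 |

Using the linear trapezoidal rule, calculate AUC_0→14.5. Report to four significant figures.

Trapezoidal AUC_0→14.5:
  [0→1]: (59.9+54.9)/2 × 1 = 57.4
  [1→4]: (54.9+42.4)/2 × 3 = 145.95
  [4→5]: (42.4+38.9)/2 × 1 = 40.65
  [5→6.5]: (38.9+34.2)/2 × 1.5 = 54.825
  [6.5→10.5]: (34.2+24.2)/2 × 4 = 116.8
  [10.5→14.5]: (24.2+17.1)/2 × 4 = 82.6
  Sum = 498.225 µg/L·h

AUC = 498.2 µg/L·h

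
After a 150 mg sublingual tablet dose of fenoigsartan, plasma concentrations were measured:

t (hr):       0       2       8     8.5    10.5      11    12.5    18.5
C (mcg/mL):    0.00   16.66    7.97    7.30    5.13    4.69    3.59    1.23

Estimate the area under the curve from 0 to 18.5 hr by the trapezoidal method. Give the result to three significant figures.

AUC = 130 mcg/mL·hr

Trapezoidal AUC_0→18.5:
  [0→2]: (0.00+16.66)/2 × 2 = 16.66
  [2→8]: (16.66+7.97)/2 × 6 = 73.89
  [8→8.5]: (7.97+7.30)/2 × 0.5 = 3.8175
  [8.5→10.5]: (7.30+5.13)/2 × 2 = 12.43
  [10.5→11]: (5.13+4.69)/2 × 0.5 = 2.455
  [11→12.5]: (4.69+3.59)/2 × 1.5 = 6.21
  [12.5→18.5]: (3.59+1.23)/2 × 6 = 14.46
  Sum = 129.9225 mcg/mL·hr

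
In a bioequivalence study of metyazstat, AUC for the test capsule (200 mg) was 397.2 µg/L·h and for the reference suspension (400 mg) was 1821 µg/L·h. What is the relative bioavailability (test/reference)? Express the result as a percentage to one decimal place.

F_rel = (AUC_test/D_test) / (AUC_ref/D_ref)
      = (397.2/200) / (1821/400)
      = 1.986 / 4.5525 = 0.4362 = 43.62%

F_rel = 43.6%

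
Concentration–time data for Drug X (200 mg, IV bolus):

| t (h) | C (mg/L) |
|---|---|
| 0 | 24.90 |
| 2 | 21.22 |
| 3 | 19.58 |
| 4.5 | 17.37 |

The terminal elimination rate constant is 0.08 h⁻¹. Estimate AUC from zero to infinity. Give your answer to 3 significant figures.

Trapezoidal AUC_0→4.5:
  [0→2]: (24.90+21.22)/2 × 2 = 46.12
  [2→3]: (21.22+19.58)/2 × 1 = 20.4
  [3→4.5]: (19.58+17.37)/2 × 1.5 = 27.7125
  Sum = 94.2325 mg/L·h
Extrapolated tail: C_last / k_e = 17.37 / 0.08 = 217.125
AUC_0→∞ = 94.2325 + 217.125 = 311.3575 mg/L·h

AUC = 311 mg/L·h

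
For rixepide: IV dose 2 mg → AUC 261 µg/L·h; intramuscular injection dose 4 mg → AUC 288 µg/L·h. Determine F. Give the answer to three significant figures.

F = (AUC_ev / D_ev) / (AUC_iv / D_iv)
  = (288/4) / (261/2)
  = 72 / 130.5 = 0.5517

F = 0.552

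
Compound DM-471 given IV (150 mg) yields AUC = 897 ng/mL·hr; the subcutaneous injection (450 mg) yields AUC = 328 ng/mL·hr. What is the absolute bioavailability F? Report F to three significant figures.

F = 0.122

F = (AUC_ev / D_ev) / (AUC_iv / D_iv)
  = (328/450) / (897/150)
  = 0.728889 / 5.98 = 0.1219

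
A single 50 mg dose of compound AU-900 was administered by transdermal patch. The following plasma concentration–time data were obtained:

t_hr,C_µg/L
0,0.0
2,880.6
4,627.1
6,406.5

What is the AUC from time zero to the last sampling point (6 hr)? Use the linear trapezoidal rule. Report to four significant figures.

AUC = 3422 µg/L·hr

Trapezoidal AUC_0→6:
  [0→2]: (0.0+880.6)/2 × 2 = 880.6
  [2→4]: (880.6+627.1)/2 × 2 = 1507.7
  [4→6]: (627.1+406.5)/2 × 2 = 1033.6
  Sum = 3421.9 µg/L·hr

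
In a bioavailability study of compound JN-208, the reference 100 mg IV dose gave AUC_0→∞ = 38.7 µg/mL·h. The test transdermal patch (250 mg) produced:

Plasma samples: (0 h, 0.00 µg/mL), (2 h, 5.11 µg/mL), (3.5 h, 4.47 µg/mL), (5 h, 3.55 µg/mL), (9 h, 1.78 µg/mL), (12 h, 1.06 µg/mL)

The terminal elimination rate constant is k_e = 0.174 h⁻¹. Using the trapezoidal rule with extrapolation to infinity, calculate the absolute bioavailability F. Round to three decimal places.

Trapezoidal AUC_0→12 (transdermal patch):
  [0→2]: (0.00+5.11)/2 × 2 = 5.11
  [2→3.5]: (5.11+4.47)/2 × 1.5 = 7.185
  [3.5→5]: (4.47+3.55)/2 × 1.5 = 6.015
  [5→9]: (3.55+1.78)/2 × 4 = 10.66
  [9→12]: (1.78+1.06)/2 × 3 = 4.26
  Sum = 33.23 µg/mL·h
Tail: C_last/k_e = 1.06/0.174 = 6.092
AUC_0→∞ (transdermal patch) = 33.23 + 6.092 = 39.322 µg/mL·h
F = (AUC_ev/D_ev)/(AUC_iv/D_iv) = (39.322/250)/(38.7/100) = 0.157288/0.387 = 0.4064

F = 0.406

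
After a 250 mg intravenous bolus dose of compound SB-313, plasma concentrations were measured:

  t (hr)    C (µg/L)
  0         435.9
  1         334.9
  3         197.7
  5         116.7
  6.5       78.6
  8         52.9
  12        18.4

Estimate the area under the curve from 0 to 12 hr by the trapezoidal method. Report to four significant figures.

AUC = 1620 µg/L·hr

Trapezoidal AUC_0→12:
  [0→1]: (435.9+334.9)/2 × 1 = 385.4
  [1→3]: (334.9+197.7)/2 × 2 = 532.6
  [3→5]: (197.7+116.7)/2 × 2 = 314.4
  [5→6.5]: (116.7+78.6)/2 × 1.5 = 146.475
  [6.5→8]: (78.6+52.9)/2 × 1.5 = 98.625
  [8→12]: (52.9+18.4)/2 × 4 = 142.6
  Sum = 1620.1 µg/L·hr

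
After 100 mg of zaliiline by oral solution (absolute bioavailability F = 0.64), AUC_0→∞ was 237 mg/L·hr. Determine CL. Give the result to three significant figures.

CL = F × Dose / AUC_0→∞
   = 0.64 × 100 / 237 = 0.270042 L/hr

CL = 0.270 L/hr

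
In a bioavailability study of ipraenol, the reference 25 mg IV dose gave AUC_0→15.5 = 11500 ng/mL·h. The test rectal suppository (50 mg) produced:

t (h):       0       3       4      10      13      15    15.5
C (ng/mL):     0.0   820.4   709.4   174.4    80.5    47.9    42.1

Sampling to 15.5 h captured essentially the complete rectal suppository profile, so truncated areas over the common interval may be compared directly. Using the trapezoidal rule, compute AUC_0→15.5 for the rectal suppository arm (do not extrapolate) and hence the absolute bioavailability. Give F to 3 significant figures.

Trapezoidal AUC_0→15.5 (rectal suppository):
  [0→3]: (0.0+820.4)/2 × 3 = 1230.6
  [3→4]: (820.4+709.4)/2 × 1 = 764.9
  [4→10]: (709.4+174.4)/2 × 6 = 2651.4
  [10→13]: (174.4+80.5)/2 × 3 = 382.35
  [13→15]: (80.5+47.9)/2 × 2 = 128.4
  [15→15.5]: (47.9+42.1)/2 × 0.5 = 22.5
  Sum = 5180.15 ng/mL·h
F = (AUC_ev/D_ev)/(AUC_iv/D_iv) = (5180.15/50)/(11500/25) = 103.603/460 = 0.2252

F = 0.225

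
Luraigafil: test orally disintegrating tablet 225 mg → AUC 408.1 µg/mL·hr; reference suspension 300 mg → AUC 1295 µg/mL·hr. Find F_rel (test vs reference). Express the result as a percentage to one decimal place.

F_rel = (AUC_test/D_test) / (AUC_ref/D_ref)
      = (408.1/225) / (1295/300)
      = 1.81378 / 4.31667 = 0.4202 = 42.02%

F_rel = 42.0%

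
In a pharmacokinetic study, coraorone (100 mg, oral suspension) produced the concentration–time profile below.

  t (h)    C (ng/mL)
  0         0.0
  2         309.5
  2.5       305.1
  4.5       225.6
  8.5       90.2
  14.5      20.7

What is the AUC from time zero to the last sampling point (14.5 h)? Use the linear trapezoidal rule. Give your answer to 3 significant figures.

AUC = 1960 ng/mL·h

Trapezoidal AUC_0→14.5:
  [0→2]: (0.0+309.5)/2 × 2 = 309.5
  [2→2.5]: (309.5+305.1)/2 × 0.5 = 153.65
  [2.5→4.5]: (305.1+225.6)/2 × 2 = 530.7
  [4.5→8.5]: (225.6+90.2)/2 × 4 = 631.6
  [8.5→14.5]: (90.2+20.7)/2 × 6 = 332.7
  Sum = 1958.15 ng/mL·h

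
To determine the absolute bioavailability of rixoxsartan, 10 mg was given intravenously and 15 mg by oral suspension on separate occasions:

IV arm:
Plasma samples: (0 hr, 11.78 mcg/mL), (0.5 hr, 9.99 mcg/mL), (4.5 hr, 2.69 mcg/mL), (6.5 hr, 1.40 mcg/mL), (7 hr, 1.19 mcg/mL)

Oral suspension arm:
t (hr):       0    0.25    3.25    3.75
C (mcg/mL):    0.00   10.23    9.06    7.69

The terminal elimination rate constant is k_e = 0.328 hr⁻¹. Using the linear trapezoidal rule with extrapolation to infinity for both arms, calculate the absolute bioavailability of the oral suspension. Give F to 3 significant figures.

F = 0.985

Trapezoidal AUC_0→7 (IV):
  [0→0.5]: (11.78+9.99)/2 × 0.5 = 5.4425
  [0.5→4.5]: (9.99+2.69)/2 × 4 = 25.36
  [4.5→6.5]: (2.69+1.40)/2 × 2 = 4.09
  [6.5→7]: (1.40+1.19)/2 × 0.5 = 0.6475
  Sum = 35.54 mcg/mL·hr
IV tail: 1.19/0.328 = 3.628; AUC_iv,0→∞ = 35.54 + 3.628 = 39.168 mcg/mL·hr
Trapezoidal AUC_0→3.75 (oral suspension):
  [0→0.25]: (0.00+10.23)/2 × 0.25 = 1.27875
  [0.25→3.25]: (10.23+9.06)/2 × 3 = 28.935
  [3.25→3.75]: (9.06+7.69)/2 × 0.5 = 4.1875
  Sum = 34.40125 mcg/mL·hr
oral suspension tail: 7.69/0.328 = 23.445; AUC_ev,0→∞ = 34.40125 + 23.445 = 57.84625 mcg/mL·hr
F = (AUC_ev/D_ev)/(AUC_iv/D_iv) = (57.84625/15)/(39.168/10) = 3.85642/3.9168 = 0.9846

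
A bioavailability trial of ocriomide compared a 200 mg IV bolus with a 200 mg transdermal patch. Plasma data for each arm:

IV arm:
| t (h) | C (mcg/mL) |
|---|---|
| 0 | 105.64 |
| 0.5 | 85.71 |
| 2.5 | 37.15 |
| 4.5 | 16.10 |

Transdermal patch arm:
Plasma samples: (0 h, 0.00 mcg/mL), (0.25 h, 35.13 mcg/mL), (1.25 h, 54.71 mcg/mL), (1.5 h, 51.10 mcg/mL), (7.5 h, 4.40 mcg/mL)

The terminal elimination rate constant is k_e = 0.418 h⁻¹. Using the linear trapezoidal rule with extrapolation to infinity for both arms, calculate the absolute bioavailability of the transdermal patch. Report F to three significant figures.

F = 0.913

Trapezoidal AUC_0→4.5 (IV):
  [0→0.5]: (105.64+85.71)/2 × 0.5 = 47.8375
  [0.5→2.5]: (85.71+37.15)/2 × 2 = 122.86
  [2.5→4.5]: (37.15+16.10)/2 × 2 = 53.25
  Sum = 223.9475 mcg/mL·h
IV tail: 16.10/0.418 = 38.517; AUC_iv,0→∞ = 223.9475 + 38.517 = 262.4645 mcg/mL·h
Trapezoidal AUC_0→7.5 (transdermal patch):
  [0→0.25]: (0.00+35.13)/2 × 0.25 = 4.39125
  [0.25→1.25]: (35.13+54.71)/2 × 1 = 44.92
  [1.25→1.5]: (54.71+51.10)/2 × 0.25 = 13.22625
  [1.5→7.5]: (51.10+4.40)/2 × 6 = 166.5
  Sum = 229.0375 mcg/mL·h
transdermal patch tail: 4.40/0.418 = 10.526; AUC_ev,0→∞ = 229.0375 + 10.526 = 239.5635 mcg/mL·h
F = (AUC_ev/D_ev)/(AUC_iv/D_iv) = (239.5635/200)/(262.4645/200) = 1.1978175/1.3123225 = 0.9127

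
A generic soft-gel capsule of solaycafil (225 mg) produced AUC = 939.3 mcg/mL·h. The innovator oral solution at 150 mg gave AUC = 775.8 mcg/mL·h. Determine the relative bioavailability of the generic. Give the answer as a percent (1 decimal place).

F_rel = (AUC_test/D_test) / (AUC_ref/D_ref)
      = (939.3/225) / (775.8/150)
      = 4.17467 / 5.172 = 0.8072 = 80.72%

F_rel = 80.7%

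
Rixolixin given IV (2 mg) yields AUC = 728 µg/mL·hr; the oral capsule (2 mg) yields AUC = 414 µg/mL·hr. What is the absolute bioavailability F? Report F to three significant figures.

F = 0.569

F = (AUC_ev / D_ev) / (AUC_iv / D_iv)
  = (414/2) / (728/2)
  = 207 / 364 = 0.5687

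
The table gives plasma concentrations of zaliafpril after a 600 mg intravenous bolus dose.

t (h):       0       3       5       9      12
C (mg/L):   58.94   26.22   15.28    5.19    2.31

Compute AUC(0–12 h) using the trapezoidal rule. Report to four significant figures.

AUC = 221.4 mg/L·h

Trapezoidal AUC_0→12:
  [0→3]: (58.94+26.22)/2 × 3 = 127.74
  [3→5]: (26.22+15.28)/2 × 2 = 41.5
  [5→9]: (15.28+5.19)/2 × 4 = 40.94
  [9→12]: (5.19+2.31)/2 × 3 = 11.25
  Sum = 221.43 mg/L·h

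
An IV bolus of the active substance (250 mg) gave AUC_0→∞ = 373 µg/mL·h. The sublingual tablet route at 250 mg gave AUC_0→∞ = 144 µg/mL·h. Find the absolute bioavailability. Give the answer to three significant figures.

F = (AUC_ev / D_ev) / (AUC_iv / D_iv)
  = (144/250) / (373/250)
  = 0.576 / 1.492 = 0.3861

F = 0.386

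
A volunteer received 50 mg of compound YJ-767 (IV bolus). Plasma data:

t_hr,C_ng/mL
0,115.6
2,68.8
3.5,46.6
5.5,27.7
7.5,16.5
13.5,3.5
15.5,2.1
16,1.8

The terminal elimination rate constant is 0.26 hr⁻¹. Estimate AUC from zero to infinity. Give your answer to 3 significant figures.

AUC = 463 ng/mL·hr

Trapezoidal AUC_0→16:
  [0→2]: (115.6+68.8)/2 × 2 = 184.4
  [2→3.5]: (68.8+46.6)/2 × 1.5 = 86.55
  [3.5→5.5]: (46.6+27.7)/2 × 2 = 74.3
  [5.5→7.5]: (27.7+16.5)/2 × 2 = 44.2
  [7.5→13.5]: (16.5+3.5)/2 × 6 = 60.0
  [13.5→15.5]: (3.5+2.1)/2 × 2 = 5.6
  [15.5→16]: (2.1+1.8)/2 × 0.5 = 0.975
  Sum = 456.025 ng/mL·hr
Extrapolated tail: C_last / k_e = 1.8 / 0.26 = 6.923
AUC_0→∞ = 456.025 + 6.923 = 462.948 ng/mL·hr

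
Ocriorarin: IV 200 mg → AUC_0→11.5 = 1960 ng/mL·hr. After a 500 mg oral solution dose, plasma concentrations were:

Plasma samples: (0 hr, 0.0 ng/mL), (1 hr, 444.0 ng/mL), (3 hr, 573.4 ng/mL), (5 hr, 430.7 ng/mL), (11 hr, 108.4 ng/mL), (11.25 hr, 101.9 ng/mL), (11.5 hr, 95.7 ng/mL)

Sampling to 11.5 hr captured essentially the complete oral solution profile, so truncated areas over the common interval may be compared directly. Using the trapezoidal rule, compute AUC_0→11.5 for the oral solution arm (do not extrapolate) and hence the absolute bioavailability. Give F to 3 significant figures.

Trapezoidal AUC_0→11.5 (oral solution):
  [0→1]: (0.0+444.0)/2 × 1 = 222.0
  [1→3]: (444.0+573.4)/2 × 2 = 1017.4
  [3→5]: (573.4+430.7)/2 × 2 = 1004.1
  [5→11]: (430.7+108.4)/2 × 6 = 1617.3
  [11→11.25]: (108.4+101.9)/2 × 0.25 = 26.2875
  [11.25→11.5]: (101.9+95.7)/2 × 0.25 = 24.7
  Sum = 3911.7875 ng/mL·hr
F = (AUC_ev/D_ev)/(AUC_iv/D_iv) = (3911.7875/500)/(1960/200) = 7.823575/9.8 = 0.7983

F = 0.798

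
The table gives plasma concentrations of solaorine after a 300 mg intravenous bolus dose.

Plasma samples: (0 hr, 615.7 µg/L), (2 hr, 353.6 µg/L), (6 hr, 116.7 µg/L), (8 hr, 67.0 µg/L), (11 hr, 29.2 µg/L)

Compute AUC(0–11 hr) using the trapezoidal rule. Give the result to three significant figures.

Trapezoidal AUC_0→11:
  [0→2]: (615.7+353.6)/2 × 2 = 969.3
  [2→6]: (353.6+116.7)/2 × 4 = 940.6
  [6→8]: (116.7+67.0)/2 × 2 = 183.7
  [8→11]: (67.0+29.2)/2 × 3 = 144.3
  Sum = 2237.9 µg/L·hr

AUC = 2240 µg/L·hr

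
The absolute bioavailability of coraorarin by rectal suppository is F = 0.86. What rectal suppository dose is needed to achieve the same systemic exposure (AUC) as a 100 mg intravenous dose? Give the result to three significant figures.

D_rectal = 116 mg

For equal systemic exposure: F × D_ev = D_iv
D_ev = D_iv / F = 100 / 0.86 = 116.279 mg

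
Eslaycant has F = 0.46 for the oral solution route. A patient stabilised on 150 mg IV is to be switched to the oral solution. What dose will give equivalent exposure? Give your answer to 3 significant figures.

D_oral = 326 mg

For equal systemic exposure: F × D_ev = D_iv
D_ev = D_iv / F = 150 / 0.46 = 326.087 mg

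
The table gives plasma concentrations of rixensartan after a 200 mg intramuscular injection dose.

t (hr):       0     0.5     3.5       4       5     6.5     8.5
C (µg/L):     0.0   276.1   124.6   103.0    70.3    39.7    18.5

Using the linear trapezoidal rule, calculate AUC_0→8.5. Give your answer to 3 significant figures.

AUC = 954 µg/L·hr

Trapezoidal AUC_0→8.5:
  [0→0.5]: (0.0+276.1)/2 × 0.5 = 69.025
  [0.5→3.5]: (276.1+124.6)/2 × 3 = 601.05
  [3.5→4]: (124.6+103.0)/2 × 0.5 = 56.9
  [4→5]: (103.0+70.3)/2 × 1 = 86.65
  [5→6.5]: (70.3+39.7)/2 × 1.5 = 82.5
  [6.5→8.5]: (39.7+18.5)/2 × 2 = 58.2
  Sum = 954.325 µg/L·hr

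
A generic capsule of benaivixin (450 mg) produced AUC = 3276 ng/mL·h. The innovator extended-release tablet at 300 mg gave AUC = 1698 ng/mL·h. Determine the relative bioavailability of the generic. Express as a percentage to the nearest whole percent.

F_rel = (AUC_test/D_test) / (AUC_ref/D_ref)
      = (3276/450) / (1698/300)
      = 7.28 / 5.66 = 1.2862 = 128.62%

F_rel = 129%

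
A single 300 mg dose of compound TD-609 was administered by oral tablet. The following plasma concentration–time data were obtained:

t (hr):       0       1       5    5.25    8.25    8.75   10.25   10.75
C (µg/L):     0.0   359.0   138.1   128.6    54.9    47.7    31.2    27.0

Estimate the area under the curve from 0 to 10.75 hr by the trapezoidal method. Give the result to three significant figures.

Trapezoidal AUC_0→10.75:
  [0→1]: (0.0+359.0)/2 × 1 = 179.5
  [1→5]: (359.0+138.1)/2 × 4 = 994.2
  [5→5.25]: (138.1+128.6)/2 × 0.25 = 33.3375
  [5.25→8.25]: (128.6+54.9)/2 × 3 = 275.25
  [8.25→8.75]: (54.9+47.7)/2 × 0.5 = 25.65
  [8.75→10.25]: (47.7+31.2)/2 × 1.5 = 59.175
  [10.25→10.75]: (31.2+27.0)/2 × 0.5 = 14.55
  Sum = 1581.6625 µg/L·hr

AUC = 1580 µg/L·hr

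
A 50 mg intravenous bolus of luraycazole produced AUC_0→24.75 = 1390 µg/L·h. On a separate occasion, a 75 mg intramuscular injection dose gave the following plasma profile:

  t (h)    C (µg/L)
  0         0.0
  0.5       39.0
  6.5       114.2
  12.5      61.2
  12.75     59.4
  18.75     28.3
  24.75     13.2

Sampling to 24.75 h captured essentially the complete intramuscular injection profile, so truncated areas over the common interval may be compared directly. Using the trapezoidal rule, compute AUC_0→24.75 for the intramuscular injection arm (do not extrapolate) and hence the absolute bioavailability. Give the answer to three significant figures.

Trapezoidal AUC_0→24.75 (intramuscular injection):
  [0→0.5]: (0.0+39.0)/2 × 0.5 = 9.75
  [0.5→6.5]: (39.0+114.2)/2 × 6 = 459.6
  [6.5→12.5]: (114.2+61.2)/2 × 6 = 526.2
  [12.5→12.75]: (61.2+59.4)/2 × 0.25 = 15.075
  [12.75→18.75]: (59.4+28.3)/2 × 6 = 263.1
  [18.75→24.75]: (28.3+13.2)/2 × 6 = 124.5
  Sum = 1398.225 µg/L·h
F = (AUC_ev/D_ev)/(AUC_iv/D_iv) = (1398.225/75)/(1390/50) = 18.643/27.8 = 0.6706

F = 0.671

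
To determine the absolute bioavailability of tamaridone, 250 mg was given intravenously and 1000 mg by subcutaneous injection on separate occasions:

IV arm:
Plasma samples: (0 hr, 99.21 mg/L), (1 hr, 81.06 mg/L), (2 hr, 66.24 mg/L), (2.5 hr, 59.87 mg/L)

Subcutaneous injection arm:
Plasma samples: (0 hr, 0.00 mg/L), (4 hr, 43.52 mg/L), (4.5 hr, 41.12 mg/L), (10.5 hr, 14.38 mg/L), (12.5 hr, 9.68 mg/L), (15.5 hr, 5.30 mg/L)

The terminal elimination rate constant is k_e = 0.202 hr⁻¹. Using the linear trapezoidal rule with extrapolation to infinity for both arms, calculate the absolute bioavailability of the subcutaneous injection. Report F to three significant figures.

F = 0.177

Trapezoidal AUC_0→2.5 (IV):
  [0→1]: (99.21+81.06)/2 × 1 = 90.135
  [1→2]: (81.06+66.24)/2 × 1 = 73.65
  [2→2.5]: (66.24+59.87)/2 × 0.5 = 31.5275
  Sum = 195.3125 mg/L·hr
IV tail: 59.87/0.202 = 296.386; AUC_iv,0→∞ = 195.3125 + 296.386 = 491.6985 mg/L·hr
Trapezoidal AUC_0→15.5 (subcutaneous injection):
  [0→4]: (0.00+43.52)/2 × 4 = 87.04
  [4→4.5]: (43.52+41.12)/2 × 0.5 = 21.16
  [4.5→10.5]: (41.12+14.38)/2 × 6 = 166.5
  [10.5→12.5]: (14.38+9.68)/2 × 2 = 24.06
  [12.5→15.5]: (9.68+5.30)/2 × 3 = 22.47
  Sum = 321.23 mg/L·hr
subcutaneous injection tail: 5.30/0.202 = 26.238; AUC_ev,0→∞ = 321.23 + 26.238 = 347.468 mg/L·hr
F = (AUC_ev/D_ev)/(AUC_iv/D_iv) = (347.468/1000)/(491.6985/250) = 0.347468/1.966794 = 0.1767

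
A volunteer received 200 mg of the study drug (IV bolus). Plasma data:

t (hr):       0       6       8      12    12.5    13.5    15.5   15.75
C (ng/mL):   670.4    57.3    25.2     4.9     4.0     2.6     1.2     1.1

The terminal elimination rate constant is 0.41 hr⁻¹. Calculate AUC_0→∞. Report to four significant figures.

AUC = 2338 ng/mL·hr

Trapezoidal AUC_0→15.75:
  [0→6]: (670.4+57.3)/2 × 6 = 2183.1
  [6→8]: (57.3+25.2)/2 × 2 = 82.5
  [8→12]: (25.2+4.9)/2 × 4 = 60.2
  [12→12.5]: (4.9+4.0)/2 × 0.5 = 2.225
  [12.5→13.5]: (4.0+2.6)/2 × 1 = 3.3
  [13.5→15.5]: (2.6+1.2)/2 × 2 = 3.8
  [15.5→15.75]: (1.2+1.1)/2 × 0.25 = 0.2875
  Sum = 2335.4125 ng/mL·hr
Extrapolated tail: C_last / k_e = 1.1 / 0.41 = 2.683
AUC_0→∞ = 2335.4125 + 2.683 = 2338.0955 ng/mL·hr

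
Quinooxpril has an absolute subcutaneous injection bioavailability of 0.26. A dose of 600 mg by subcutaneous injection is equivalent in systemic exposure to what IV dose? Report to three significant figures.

Systemic exposure from an extravascular dose = F × D_ev, so the equivalent IV dose is F × D_ev.
D_iv = F × D_ev = 0.26 × 600 = 156 mg

D_iv = 156 mg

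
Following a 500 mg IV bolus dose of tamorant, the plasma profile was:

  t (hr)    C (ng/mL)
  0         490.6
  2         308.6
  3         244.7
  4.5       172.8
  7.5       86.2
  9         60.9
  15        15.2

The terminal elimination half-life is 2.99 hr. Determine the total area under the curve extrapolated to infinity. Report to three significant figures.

AUC = 2180 ng/mL·hr

Trapezoidal AUC_0→15:
  [0→2]: (490.6+308.6)/2 × 2 = 799.2
  [2→3]: (308.6+244.7)/2 × 1 = 276.65
  [3→4.5]: (244.7+172.8)/2 × 1.5 = 313.125
  [4.5→7.5]: (172.8+86.2)/2 × 3 = 388.5
  [7.5→9]: (86.2+60.9)/2 × 1.5 = 110.325
  [9→15]: (60.9+15.2)/2 × 6 = 228.3
  Sum = 2116.1 ng/mL·hr
k_e = ln2 / t½ = 0.693147 / 2.99 = 0.2318 hr^-1
Extrapolated tail: C_last / k_e = 15.2 / 0.2318 = 65.574
AUC_0→∞ = 2116.1 + 65.574 = 2181.674 ng/mL·hr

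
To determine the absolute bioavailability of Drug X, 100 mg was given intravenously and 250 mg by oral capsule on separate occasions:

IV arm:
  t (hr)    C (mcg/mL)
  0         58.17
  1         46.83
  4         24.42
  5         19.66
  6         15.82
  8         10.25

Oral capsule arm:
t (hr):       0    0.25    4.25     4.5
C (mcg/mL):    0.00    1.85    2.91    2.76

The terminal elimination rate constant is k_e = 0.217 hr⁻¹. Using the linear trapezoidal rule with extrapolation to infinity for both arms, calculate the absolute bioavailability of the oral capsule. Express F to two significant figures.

Trapezoidal AUC_0→8 (IV):
  [0→1]: (58.17+46.83)/2 × 1 = 52.5
  [1→4]: (46.83+24.42)/2 × 3 = 106.875
  [4→5]: (24.42+19.66)/2 × 1 = 22.04
  [5→6]: (19.66+15.82)/2 × 1 = 17.74
  [6→8]: (15.82+10.25)/2 × 2 = 26.07
  Sum = 225.225 mcg/mL·hr
IV tail: 10.25/0.217 = 47.235; AUC_iv,0→∞ = 225.225 + 47.235 = 272.46 mcg/mL·hr
Trapezoidal AUC_0→4.5 (oral capsule):
  [0→0.25]: (0.00+1.85)/2 × 0.25 = 0.23125
  [0.25→4.25]: (1.85+2.91)/2 × 4 = 9.52
  [4.25→4.5]: (2.91+2.76)/2 × 0.25 = 0.70875
  Sum = 10.46 mcg/mL·hr
oral capsule tail: 2.76/0.217 = 12.719; AUC_ev,0→∞ = 10.46 + 12.719 = 23.179 mcg/mL·hr
F = (AUC_ev/D_ev)/(AUC_iv/D_iv) = (23.179/250)/(272.46/100) = 0.092716/2.7246 = 0.0340

F = 0.034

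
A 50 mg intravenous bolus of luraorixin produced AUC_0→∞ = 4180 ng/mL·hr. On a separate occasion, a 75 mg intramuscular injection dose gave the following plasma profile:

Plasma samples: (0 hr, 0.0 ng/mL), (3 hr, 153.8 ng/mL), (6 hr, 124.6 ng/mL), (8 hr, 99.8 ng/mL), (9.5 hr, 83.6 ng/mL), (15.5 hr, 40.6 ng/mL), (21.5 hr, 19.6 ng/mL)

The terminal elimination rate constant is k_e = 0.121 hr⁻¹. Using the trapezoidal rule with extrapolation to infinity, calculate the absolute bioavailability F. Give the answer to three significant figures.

F = 0.275

Trapezoidal AUC_0→21.5 (intramuscular injection):
  [0→3]: (0.0+153.8)/2 × 3 = 230.7
  [3→6]: (153.8+124.6)/2 × 3 = 417.6
  [6→8]: (124.6+99.8)/2 × 2 = 224.4
  [8→9.5]: (99.8+83.6)/2 × 1.5 = 137.55
  [9.5→15.5]: (83.6+40.6)/2 × 6 = 372.6
  [15.5→21.5]: (40.6+19.6)/2 × 6 = 180.6
  Sum = 1563.45 ng/mL·hr
Tail: C_last/k_e = 19.6/0.121 = 161.983
AUC_0→∞ (intramuscular injection) = 1563.45 + 161.983 = 1725.433 ng/mL·hr
F = (AUC_ev/D_ev)/(AUC_iv/D_iv) = (1725.433/75)/(4180/50) = 23.0058/83.6 = 0.2752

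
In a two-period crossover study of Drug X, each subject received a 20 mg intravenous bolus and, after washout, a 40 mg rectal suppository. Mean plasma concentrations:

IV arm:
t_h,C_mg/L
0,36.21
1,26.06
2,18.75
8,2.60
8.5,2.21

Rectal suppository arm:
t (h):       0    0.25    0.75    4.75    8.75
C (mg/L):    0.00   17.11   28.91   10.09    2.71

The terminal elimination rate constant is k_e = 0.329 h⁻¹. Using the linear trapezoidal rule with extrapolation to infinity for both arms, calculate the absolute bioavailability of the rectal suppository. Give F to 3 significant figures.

Trapezoidal AUC_0→8.5 (IV):
  [0→1]: (36.21+26.06)/2 × 1 = 31.135
  [1→2]: (26.06+18.75)/2 × 1 = 22.405
  [2→8]: (18.75+2.60)/2 × 6 = 64.05
  [8→8.5]: (2.60+2.21)/2 × 0.5 = 1.2025
  Sum = 118.7925 mg/L·h
IV tail: 2.21/0.329 = 6.717; AUC_iv,0→∞ = 118.7925 + 6.717 = 125.5095 mg/L·h
Trapezoidal AUC_0→8.75 (rectal suppository):
  [0→0.25]: (0.00+17.11)/2 × 0.25 = 2.13875
  [0.25→0.75]: (17.11+28.91)/2 × 0.5 = 11.505
  [0.75→4.75]: (28.91+10.09)/2 × 4 = 78.0
  [4.75→8.75]: (10.09+2.71)/2 × 4 = 25.6
  Sum = 117.24375 mg/L·h
rectal suppository tail: 2.71/0.329 = 8.237; AUC_ev,0→∞ = 117.24375 + 8.237 = 125.48075 mg/L·h
F = (AUC_ev/D_ev)/(AUC_iv/D_iv) = (125.48075/40)/(125.5095/20) = 3.13702/6.275475 = 0.4999

F = 0.500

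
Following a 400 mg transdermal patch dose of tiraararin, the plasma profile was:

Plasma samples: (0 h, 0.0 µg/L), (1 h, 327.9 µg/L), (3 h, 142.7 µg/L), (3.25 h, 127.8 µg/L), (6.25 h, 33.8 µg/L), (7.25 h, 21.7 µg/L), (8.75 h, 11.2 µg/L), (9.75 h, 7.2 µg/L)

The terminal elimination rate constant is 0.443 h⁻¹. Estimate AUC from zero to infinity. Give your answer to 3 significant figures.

Trapezoidal AUC_0→9.75:
  [0→1]: (0.0+327.9)/2 × 1 = 163.95
  [1→3]: (327.9+142.7)/2 × 2 = 470.6
  [3→3.25]: (142.7+127.8)/2 × 0.25 = 33.8125
  [3.25→6.25]: (127.8+33.8)/2 × 3 = 242.4
  [6.25→7.25]: (33.8+21.7)/2 × 1 = 27.75
  [7.25→8.75]: (21.7+11.2)/2 × 1.5 = 24.675
  [8.75→9.75]: (11.2+7.2)/2 × 1 = 9.2
  Sum = 972.3875 µg/L·h
Extrapolated tail: C_last / k_e = 7.2 / 0.443 = 16.253
AUC_0→∞ = 972.3875 + 16.253 = 988.6405 µg/L·h

AUC = 989 µg/L·h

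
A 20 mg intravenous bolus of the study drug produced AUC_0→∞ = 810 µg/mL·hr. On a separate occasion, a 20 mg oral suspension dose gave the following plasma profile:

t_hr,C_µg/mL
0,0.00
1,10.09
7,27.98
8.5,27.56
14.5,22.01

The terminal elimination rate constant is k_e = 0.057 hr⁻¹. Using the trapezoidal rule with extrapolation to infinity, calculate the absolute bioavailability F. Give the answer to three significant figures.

F = 0.859

Trapezoidal AUC_0→14.5 (oral suspension):
  [0→1]: (0.00+10.09)/2 × 1 = 5.045
  [1→7]: (10.09+27.98)/2 × 6 = 114.21
  [7→8.5]: (27.98+27.56)/2 × 1.5 = 41.655
  [8.5→14.5]: (27.56+22.01)/2 × 6 = 148.71
  Sum = 309.62 µg/mL·hr
Tail: C_last/k_e = 22.01/0.057 = 386.140
AUC_0→∞ (oral suspension) = 309.62 + 386.140 = 695.76 µg/mL·hr
F = (AUC_ev/D_ev)/(AUC_iv/D_iv) = (695.76/20)/(810/20) = 34.788/40.5 = 0.8590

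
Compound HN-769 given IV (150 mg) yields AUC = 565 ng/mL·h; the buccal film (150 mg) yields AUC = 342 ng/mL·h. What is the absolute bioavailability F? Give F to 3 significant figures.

F = (AUC_ev / D_ev) / (AUC_iv / D_iv)
  = (342/150) / (565/150)
  = 2.28 / 3.76667 = 0.6053

F = 0.605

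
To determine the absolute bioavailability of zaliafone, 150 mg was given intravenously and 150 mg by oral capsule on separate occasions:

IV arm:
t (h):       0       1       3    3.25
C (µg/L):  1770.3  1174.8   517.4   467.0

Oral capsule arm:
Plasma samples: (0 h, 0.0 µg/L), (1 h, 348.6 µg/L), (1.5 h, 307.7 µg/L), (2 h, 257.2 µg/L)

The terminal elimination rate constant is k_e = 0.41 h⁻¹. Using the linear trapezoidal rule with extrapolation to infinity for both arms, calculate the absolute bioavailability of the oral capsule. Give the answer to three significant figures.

F = 0.250

Trapezoidal AUC_0→3.25 (IV):
  [0→1]: (1770.3+1174.8)/2 × 1 = 1472.55
  [1→3]: (1174.8+517.4)/2 × 2 = 1692.2
  [3→3.25]: (517.4+467.0)/2 × 0.25 = 123.05
  Sum = 3287.8 µg/L·h
IV tail: 467.0/0.41 = 1139.024; AUC_iv,0→∞ = 3287.8 + 1139.024 = 4426.824 µg/L·h
Trapezoidal AUC_0→2 (oral capsule):
  [0→1]: (0.0+348.6)/2 × 1 = 174.3
  [1→1.5]: (348.6+307.7)/2 × 0.5 = 164.075
  [1.5→2]: (307.7+257.2)/2 × 0.5 = 141.225
  Sum = 479.6 µg/L·h
oral capsule tail: 257.2/0.41 = 627.317; AUC_ev,0→∞ = 479.6 + 627.317 = 1106.917 µg/L·h
F = (AUC_ev/D_ev)/(AUC_iv/D_iv) = (1106.917/150)/(4426.824/150) = 7.37945/29.51216 = 0.2500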